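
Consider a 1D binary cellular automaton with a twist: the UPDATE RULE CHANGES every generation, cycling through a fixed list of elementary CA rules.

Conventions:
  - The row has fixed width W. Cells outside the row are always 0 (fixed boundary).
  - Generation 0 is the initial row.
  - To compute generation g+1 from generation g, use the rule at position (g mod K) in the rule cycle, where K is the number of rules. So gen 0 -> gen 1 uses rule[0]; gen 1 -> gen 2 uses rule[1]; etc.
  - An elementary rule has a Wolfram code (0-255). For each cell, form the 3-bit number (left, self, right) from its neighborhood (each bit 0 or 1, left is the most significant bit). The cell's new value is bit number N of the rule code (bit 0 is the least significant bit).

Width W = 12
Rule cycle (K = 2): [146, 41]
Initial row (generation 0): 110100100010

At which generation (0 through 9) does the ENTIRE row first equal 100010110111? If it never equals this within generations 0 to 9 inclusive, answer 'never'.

Gen 0: 110100100010
Gen 1 (rule 146): 000011010101
Gen 2 (rule 41): 111010101010
Gen 3 (rule 146): 010000000001
Gen 4 (rule 41): 000111111100
Gen 5 (rule 146): 001011111010
Gen 6 (rule 41): 100110000100
Gen 7 (rule 146): 011001001010
Gen 8 (rule 41): 010000000100
Gen 9 (rule 146): 101000001010

Answer: never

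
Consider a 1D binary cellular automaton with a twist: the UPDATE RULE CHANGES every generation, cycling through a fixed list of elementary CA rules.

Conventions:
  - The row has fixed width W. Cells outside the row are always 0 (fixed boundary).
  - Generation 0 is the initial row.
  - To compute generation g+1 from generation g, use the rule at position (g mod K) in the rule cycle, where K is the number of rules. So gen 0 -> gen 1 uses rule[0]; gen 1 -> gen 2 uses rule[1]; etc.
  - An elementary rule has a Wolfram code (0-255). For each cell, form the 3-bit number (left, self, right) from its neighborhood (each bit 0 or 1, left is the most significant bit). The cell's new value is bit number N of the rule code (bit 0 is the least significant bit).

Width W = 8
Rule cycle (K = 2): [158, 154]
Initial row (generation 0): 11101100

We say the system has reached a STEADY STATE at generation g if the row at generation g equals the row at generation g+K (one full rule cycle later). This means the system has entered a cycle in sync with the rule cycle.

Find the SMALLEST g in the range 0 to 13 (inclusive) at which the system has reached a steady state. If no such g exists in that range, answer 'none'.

Gen 0: 11101100
Gen 1 (rule 158): 11001010
Gen 2 (rule 154): 10110001
Gen 3 (rule 158): 10101011
Gen 4 (rule 154): 00000010
Gen 5 (rule 158): 00000111
Gen 6 (rule 154): 00001110
Gen 7 (rule 158): 00011101
Gen 8 (rule 154): 00111000
Gen 9 (rule 158): 01110100
Gen 10 (rule 154): 11100010
Gen 11 (rule 158): 11010111
Gen 12 (rule 154): 10000110
Gen 13 (rule 158): 11001101
Gen 14 (rule 154): 10111000
Gen 15 (rule 158): 10110100

Answer: none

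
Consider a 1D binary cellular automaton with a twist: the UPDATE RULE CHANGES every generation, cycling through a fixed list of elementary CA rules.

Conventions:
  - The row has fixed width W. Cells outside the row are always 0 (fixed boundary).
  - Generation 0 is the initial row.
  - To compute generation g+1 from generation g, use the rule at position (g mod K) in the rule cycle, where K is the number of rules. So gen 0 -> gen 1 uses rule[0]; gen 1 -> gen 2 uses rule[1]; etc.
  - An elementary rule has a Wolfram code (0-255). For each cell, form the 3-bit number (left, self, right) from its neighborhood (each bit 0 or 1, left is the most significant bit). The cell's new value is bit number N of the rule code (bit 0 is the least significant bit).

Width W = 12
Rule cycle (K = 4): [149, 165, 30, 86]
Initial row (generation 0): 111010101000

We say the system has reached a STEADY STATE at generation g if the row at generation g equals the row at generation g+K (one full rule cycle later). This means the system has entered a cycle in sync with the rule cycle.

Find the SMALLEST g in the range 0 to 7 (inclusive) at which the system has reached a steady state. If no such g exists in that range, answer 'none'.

Gen 0: 111010101000
Gen 1 (rule 149): 010010101111
Gen 2 (rule 165): 010011110110
Gen 3 (rule 30): 111110000101
Gen 4 (rule 86): 000011001101
Gen 5 (rule 149): 111000100001
Gen 6 (rule 165): 010010101101
Gen 7 (rule 30): 111110101001
Gen 8 (rule 86): 000010101111
Gen 9 (rule 149): 111010100110
Gen 10 (rule 165): 010111100000
Gen 11 (rule 30): 110100010000

Answer: none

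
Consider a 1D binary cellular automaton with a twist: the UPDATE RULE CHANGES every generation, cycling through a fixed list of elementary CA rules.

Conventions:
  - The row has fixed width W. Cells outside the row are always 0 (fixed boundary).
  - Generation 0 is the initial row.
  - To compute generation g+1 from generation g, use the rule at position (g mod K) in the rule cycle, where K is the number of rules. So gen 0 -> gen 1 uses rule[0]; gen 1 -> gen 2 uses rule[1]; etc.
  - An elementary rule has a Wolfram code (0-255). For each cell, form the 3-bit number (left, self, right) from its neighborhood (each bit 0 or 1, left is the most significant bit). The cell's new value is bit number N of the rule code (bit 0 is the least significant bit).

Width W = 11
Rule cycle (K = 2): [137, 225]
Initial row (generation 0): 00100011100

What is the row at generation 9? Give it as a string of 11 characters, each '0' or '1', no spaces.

Answer: 10001001000

Derivation:
Gen 0: 00100011100
Gen 1 (rule 137): 10001011001
Gen 2 (rule 225): 00100101000
Gen 3 (rule 137): 10000000011
Gen 4 (rule 225): 00111111001
Gen 5 (rule 137): 10111110000
Gen 6 (rule 225): 01011110111
Gen 7 (rule 137): 00011100110
Gen 8 (rule 225): 11001100010
Gen 9 (rule 137): 10001001000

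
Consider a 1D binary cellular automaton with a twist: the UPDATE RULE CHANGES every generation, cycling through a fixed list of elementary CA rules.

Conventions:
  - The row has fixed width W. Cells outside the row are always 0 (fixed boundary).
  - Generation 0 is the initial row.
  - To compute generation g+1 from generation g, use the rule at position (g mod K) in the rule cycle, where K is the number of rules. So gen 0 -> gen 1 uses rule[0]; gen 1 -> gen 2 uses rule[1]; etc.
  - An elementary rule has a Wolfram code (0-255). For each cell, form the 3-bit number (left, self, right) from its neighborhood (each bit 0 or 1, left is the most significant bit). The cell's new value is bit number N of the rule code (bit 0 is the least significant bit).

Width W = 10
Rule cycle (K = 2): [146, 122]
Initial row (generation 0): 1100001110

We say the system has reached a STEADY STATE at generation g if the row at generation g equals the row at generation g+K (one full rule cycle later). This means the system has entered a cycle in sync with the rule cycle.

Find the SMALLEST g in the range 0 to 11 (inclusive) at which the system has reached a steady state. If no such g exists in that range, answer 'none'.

Answer: 7

Derivation:
Gen 0: 1100001110
Gen 1 (rule 146): 0010010101
Gen 2 (rule 122): 0101101010
Gen 3 (rule 146): 1000000001
Gen 4 (rule 122): 0100000010
Gen 5 (rule 146): 1010000101
Gen 6 (rule 122): 0101001010
Gen 7 (rule 146): 1000110001
Gen 8 (rule 122): 0101111010
Gen 9 (rule 146): 1000110001
Gen 10 (rule 122): 0101111010
Gen 11 (rule 146): 1000110001
Gen 12 (rule 122): 0101111010
Gen 13 (rule 146): 1000110001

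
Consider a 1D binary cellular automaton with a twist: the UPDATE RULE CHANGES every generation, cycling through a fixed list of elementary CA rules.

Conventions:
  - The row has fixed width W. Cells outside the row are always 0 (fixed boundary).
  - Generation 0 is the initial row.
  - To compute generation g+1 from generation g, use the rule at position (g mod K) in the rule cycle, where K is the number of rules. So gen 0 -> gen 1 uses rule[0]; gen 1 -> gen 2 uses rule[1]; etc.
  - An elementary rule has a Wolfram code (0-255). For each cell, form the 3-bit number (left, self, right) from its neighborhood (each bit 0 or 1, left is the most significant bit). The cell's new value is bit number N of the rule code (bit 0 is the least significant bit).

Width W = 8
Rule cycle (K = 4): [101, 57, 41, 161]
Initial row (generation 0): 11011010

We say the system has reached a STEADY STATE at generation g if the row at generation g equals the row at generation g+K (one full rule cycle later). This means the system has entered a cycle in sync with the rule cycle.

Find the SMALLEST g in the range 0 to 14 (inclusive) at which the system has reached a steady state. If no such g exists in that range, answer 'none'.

Answer: none

Derivation:
Gen 0: 11011010
Gen 1 (rule 101): 01101110
Gen 2 (rule 57): 01011001
Gen 3 (rule 41): 00110000
Gen 4 (rule 161): 10000111
Gen 5 (rule 101): 10110001
Gen 6 (rule 57): 01101100
Gen 7 (rule 41): 01011001
Gen 8 (rule 161): 00100000
Gen 9 (rule 101): 10101111
Gen 10 (rule 57): 01011000
Gen 11 (rule 41): 00110011
Gen 12 (rule 161): 10000000
Gen 13 (rule 101): 10111111
Gen 14 (rule 57): 01100000
Gen 15 (rule 41): 01001111
Gen 16 (rule 161): 00000110
Gen 17 (rule 101): 11110010
Gen 18 (rule 57): 10001001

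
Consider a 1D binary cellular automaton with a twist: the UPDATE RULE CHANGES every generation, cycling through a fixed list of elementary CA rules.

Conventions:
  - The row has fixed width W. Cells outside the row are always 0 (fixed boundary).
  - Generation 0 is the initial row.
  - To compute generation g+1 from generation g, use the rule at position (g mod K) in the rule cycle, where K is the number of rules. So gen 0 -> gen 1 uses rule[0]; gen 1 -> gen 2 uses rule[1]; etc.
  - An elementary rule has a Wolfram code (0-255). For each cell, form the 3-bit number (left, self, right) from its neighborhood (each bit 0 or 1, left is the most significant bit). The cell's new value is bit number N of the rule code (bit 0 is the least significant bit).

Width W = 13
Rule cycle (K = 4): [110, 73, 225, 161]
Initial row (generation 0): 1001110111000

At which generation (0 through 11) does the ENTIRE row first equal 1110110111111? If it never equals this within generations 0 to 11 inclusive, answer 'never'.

Answer: 6

Derivation:
Gen 0: 1001110111000
Gen 1 (rule 110): 1011011101000
Gen 2 (rule 73): 0011010100011
Gen 3 (rule 225): 1001101001001
Gen 4 (rule 161): 0000010000000
Gen 5 (rule 110): 0000110000000
Gen 6 (rule 73): 1110110111111
Gen 7 (rule 225): 0111011011111
Gen 8 (rule 161): 0010100101110
Gen 9 (rule 110): 0111101111010
Gen 10 (rule 73): 0100101001000
Gen 11 (rule 225): 0000010000011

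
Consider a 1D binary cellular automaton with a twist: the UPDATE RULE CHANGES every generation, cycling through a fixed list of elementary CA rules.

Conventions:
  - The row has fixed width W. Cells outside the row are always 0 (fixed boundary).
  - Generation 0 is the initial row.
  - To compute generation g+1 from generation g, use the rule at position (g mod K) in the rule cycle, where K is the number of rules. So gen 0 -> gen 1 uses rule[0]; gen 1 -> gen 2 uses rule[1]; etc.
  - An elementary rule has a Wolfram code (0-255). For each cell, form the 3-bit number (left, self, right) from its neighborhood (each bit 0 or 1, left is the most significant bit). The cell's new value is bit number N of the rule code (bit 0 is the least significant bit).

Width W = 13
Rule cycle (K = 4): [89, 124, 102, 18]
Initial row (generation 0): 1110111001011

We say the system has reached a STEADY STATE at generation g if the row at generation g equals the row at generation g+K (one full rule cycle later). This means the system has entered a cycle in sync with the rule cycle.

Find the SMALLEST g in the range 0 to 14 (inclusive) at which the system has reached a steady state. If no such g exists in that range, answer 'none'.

Gen 0: 1110111001011
Gen 1 (rule 89): 1010101100011
Gen 2 (rule 124): 1111111110011
Gen 3 (rule 102): 0000000010101
Gen 4 (rule 18): 0000000100000
Gen 5 (rule 89): 1111110011111
Gen 6 (rule 124): 1000011010001
Gen 7 (rule 102): 1000101110011
Gen 8 (rule 18): 0101000001100
Gen 9 (rule 89): 0000111101111
Gen 10 (rule 124): 0000100111001
Gen 11 (rule 102): 0001101001011
Gen 12 (rule 18): 0010000110000
Gen 13 (rule 89): 1001110111111
Gen 14 (rule 124): 1101011100001
Gen 15 (rule 102): 0111100100011
Gen 16 (rule 18): 1000011010100
Gen 17 (rule 89): 0111011000011
Gen 18 (rule 124): 0101111100011

Answer: none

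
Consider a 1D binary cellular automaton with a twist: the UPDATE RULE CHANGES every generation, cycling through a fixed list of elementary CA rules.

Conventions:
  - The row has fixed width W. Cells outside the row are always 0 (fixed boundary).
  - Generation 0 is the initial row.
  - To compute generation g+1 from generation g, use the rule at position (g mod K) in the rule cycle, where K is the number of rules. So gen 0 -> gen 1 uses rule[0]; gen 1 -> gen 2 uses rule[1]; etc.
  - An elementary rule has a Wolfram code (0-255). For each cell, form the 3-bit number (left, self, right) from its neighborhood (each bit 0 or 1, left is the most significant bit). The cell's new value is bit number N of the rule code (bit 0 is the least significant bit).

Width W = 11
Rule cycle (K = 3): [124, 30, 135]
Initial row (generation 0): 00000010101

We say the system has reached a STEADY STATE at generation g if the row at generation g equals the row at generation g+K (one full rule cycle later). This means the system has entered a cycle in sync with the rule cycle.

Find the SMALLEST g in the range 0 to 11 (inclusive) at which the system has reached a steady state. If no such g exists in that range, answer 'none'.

Answer: none

Derivation:
Gen 0: 00000010101
Gen 1 (rule 124): 00000011111
Gen 2 (rule 30): 00000110000
Gen 3 (rule 135): 11111000111
Gen 4 (rule 124): 10001100101
Gen 5 (rule 30): 11011011101
Gen 6 (rule 135): 00000001001
Gen 7 (rule 124): 00000001101
Gen 8 (rule 30): 00000011001
Gen 9 (rule 135): 11111100011
Gen 10 (rule 124): 10000110011
Gen 11 (rule 30): 11001101110
Gen 12 (rule 135): 00010000100
Gen 13 (rule 124): 00011000110
Gen 14 (rule 30): 00110101101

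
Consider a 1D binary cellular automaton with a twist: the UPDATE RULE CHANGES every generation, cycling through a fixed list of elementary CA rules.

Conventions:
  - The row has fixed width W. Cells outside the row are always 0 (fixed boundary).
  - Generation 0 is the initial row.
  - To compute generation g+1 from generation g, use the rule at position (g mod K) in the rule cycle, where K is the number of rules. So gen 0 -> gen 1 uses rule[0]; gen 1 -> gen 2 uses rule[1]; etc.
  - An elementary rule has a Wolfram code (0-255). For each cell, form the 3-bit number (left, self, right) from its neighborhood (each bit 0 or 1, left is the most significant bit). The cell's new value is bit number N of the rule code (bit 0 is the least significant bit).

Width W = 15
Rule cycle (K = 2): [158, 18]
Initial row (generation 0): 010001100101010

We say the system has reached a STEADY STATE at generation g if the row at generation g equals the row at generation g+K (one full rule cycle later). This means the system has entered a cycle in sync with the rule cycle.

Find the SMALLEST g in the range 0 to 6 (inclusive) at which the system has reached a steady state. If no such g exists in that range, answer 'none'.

Gen 0: 010001100101010
Gen 1 (rule 158): 111011011101011
Gen 2 (rule 18): 000000000000000
Gen 3 (rule 158): 000000000000000
Gen 4 (rule 18): 000000000000000
Gen 5 (rule 158): 000000000000000
Gen 6 (rule 18): 000000000000000
Gen 7 (rule 158): 000000000000000
Gen 8 (rule 18): 000000000000000

Answer: 2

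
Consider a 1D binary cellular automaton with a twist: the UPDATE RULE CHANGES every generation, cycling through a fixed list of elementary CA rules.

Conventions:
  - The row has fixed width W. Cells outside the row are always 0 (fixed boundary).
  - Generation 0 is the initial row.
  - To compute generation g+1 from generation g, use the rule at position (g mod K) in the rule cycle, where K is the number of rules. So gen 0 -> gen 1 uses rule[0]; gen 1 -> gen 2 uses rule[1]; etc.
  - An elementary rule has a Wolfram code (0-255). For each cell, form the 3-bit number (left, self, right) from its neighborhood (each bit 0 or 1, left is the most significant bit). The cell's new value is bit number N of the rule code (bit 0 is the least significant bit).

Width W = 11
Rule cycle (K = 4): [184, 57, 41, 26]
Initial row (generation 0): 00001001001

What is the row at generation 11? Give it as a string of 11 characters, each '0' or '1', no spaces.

Gen 0: 00001001001
Gen 1 (rule 184): 00000100100
Gen 2 (rule 57): 11110010011
Gen 3 (rule 41): 10000000010
Gen 4 (rule 26): 01000000101
Gen 5 (rule 184): 00100000010
Gen 6 (rule 57): 10011111001
Gen 7 (rule 41): 00010000000
Gen 8 (rule 26): 00101000000
Gen 9 (rule 184): 00010100000
Gen 10 (rule 57): 11001011111
Gen 11 (rule 41): 10000110000

Answer: 10000110000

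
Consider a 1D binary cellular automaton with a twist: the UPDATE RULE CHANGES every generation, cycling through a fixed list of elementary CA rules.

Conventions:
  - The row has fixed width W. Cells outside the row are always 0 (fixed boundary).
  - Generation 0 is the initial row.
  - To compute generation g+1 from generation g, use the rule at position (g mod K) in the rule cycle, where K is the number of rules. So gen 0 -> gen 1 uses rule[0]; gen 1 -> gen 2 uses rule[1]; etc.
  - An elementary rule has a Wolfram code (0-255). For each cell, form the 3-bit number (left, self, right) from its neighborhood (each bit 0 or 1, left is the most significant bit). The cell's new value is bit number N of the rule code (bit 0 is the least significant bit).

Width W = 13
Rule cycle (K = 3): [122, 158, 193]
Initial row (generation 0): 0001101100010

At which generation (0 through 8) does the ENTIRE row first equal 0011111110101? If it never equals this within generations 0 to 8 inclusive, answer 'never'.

Answer: 1

Derivation:
Gen 0: 0001101100010
Gen 1 (rule 122): 0011111110101
Gen 2 (rule 158): 0111111100101
Gen 3 (rule 193): 0011111100000
Gen 4 (rule 122): 0110000110000
Gen 5 (rule 158): 1101001101000
Gen 6 (rule 193): 0100000100011
Gen 7 (rule 122): 1010001010111
Gen 8 (rule 158): 1011011010110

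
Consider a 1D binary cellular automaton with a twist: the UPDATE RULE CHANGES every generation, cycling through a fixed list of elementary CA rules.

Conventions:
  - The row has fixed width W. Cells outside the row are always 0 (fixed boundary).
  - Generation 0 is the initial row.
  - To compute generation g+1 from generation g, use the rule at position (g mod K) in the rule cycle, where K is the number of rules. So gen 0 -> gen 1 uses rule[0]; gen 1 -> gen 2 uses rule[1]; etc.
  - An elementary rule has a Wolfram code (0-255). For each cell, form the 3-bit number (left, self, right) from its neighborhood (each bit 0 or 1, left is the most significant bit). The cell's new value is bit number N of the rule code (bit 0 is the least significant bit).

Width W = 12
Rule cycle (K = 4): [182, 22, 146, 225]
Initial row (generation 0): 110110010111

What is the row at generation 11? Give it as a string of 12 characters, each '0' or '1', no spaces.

Answer: 010110010010

Derivation:
Gen 0: 110110010111
Gen 1 (rule 182): 001001111010
Gen 2 (rule 22): 011110000011
Gen 3 (rule 146): 101101000100
Gen 4 (rule 225): 010110010001
Gen 5 (rule 182): 111001111011
Gen 6 (rule 22): 000110000000
Gen 7 (rule 146): 001001000000
Gen 8 (rule 225): 100000011111
Gen 9 (rule 182): 110000101110
Gen 10 (rule 22): 001001100001
Gen 11 (rule 146): 010110010010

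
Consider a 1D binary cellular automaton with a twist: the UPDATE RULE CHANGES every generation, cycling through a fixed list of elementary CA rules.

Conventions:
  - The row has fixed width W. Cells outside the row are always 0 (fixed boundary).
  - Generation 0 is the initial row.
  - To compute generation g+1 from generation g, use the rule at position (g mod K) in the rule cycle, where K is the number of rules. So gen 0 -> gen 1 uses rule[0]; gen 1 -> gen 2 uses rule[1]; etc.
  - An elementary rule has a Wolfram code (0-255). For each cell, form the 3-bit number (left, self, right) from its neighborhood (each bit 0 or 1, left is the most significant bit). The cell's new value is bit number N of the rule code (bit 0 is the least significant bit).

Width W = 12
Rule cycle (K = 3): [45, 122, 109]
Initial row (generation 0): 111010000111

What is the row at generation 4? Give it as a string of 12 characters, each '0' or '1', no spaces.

Gen 0: 111010000111
Gen 1 (rule 45): 100110110100
Gen 2 (rule 122): 011111111010
Gen 3 (rule 109): 010000001110
Gen 4 (rule 45): 010111101000

Answer: 010111101000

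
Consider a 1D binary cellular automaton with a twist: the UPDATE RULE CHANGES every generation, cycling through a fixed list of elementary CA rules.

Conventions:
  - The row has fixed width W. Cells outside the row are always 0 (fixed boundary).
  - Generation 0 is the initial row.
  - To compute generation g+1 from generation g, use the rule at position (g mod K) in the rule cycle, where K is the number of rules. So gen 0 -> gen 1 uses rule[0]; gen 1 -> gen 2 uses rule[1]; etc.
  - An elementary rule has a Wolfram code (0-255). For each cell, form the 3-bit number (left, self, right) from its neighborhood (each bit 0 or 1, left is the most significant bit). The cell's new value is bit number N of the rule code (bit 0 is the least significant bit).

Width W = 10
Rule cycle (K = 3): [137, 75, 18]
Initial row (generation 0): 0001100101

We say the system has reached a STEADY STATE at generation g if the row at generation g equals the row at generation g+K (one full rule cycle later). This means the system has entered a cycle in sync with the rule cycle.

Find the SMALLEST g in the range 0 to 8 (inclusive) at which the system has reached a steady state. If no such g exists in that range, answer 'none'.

Gen 0: 0001100101
Gen 1 (rule 137): 1101000000
Gen 2 (rule 75): 1100011111
Gen 3 (rule 18): 0010100000
Gen 4 (rule 137): 1000001111
Gen 5 (rule 75): 0011111001
Gen 6 (rule 18): 0100000110
Gen 7 (rule 137): 0001110100
Gen 8 (rule 75): 1111010001
Gen 9 (rule 18): 0000001010
Gen 10 (rule 137): 1111100000
Gen 11 (rule 75): 1000101111

Answer: none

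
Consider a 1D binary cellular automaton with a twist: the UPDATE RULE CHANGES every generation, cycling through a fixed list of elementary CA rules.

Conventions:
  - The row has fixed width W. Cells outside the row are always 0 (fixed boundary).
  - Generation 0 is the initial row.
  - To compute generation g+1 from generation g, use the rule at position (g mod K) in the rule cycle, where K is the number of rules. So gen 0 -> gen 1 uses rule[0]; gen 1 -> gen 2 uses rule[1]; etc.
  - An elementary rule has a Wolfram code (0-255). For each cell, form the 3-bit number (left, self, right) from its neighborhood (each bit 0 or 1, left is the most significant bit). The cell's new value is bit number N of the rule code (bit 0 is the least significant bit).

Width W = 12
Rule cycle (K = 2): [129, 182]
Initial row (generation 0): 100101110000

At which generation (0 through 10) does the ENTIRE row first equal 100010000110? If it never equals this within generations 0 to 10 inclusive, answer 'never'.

Answer: never

Derivation:
Gen 0: 100101110000
Gen 1 (rule 129): 000000100111
Gen 2 (rule 182): 000001111010
Gen 3 (rule 129): 111100110000
Gen 4 (rule 182): 011011001000
Gen 5 (rule 129): 000000000011
Gen 6 (rule 182): 000000000100
Gen 7 (rule 129): 111111110001
Gen 8 (rule 182): 011111101011
Gen 9 (rule 129): 001111000000
Gen 10 (rule 182): 010110100000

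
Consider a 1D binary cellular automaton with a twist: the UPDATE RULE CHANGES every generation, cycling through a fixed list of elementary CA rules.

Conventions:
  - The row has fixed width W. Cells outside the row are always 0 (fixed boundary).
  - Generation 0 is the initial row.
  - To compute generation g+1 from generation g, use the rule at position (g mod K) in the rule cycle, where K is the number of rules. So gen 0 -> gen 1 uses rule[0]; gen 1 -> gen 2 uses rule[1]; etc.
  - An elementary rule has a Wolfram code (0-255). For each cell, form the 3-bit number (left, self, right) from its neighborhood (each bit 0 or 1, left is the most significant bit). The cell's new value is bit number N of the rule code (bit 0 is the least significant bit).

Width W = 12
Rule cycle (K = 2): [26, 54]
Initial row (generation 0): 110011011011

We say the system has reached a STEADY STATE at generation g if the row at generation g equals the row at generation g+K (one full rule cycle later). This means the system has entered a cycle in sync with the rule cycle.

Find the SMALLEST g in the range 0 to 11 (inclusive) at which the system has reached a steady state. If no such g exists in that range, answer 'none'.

Answer: none

Derivation:
Gen 0: 110011011011
Gen 1 (rule 26): 101110010010
Gen 2 (rule 54): 110001111111
Gen 3 (rule 26): 101011000000
Gen 4 (rule 54): 111100100000
Gen 5 (rule 26): 100011010000
Gen 6 (rule 54): 110100111000
Gen 7 (rule 26): 100011100100
Gen 8 (rule 54): 110100011110
Gen 9 (rule 26): 100010110001
Gen 10 (rule 54): 110111001011
Gen 11 (rule 26): 100100110010
Gen 12 (rule 54): 111111001111
Gen 13 (rule 26): 100000111000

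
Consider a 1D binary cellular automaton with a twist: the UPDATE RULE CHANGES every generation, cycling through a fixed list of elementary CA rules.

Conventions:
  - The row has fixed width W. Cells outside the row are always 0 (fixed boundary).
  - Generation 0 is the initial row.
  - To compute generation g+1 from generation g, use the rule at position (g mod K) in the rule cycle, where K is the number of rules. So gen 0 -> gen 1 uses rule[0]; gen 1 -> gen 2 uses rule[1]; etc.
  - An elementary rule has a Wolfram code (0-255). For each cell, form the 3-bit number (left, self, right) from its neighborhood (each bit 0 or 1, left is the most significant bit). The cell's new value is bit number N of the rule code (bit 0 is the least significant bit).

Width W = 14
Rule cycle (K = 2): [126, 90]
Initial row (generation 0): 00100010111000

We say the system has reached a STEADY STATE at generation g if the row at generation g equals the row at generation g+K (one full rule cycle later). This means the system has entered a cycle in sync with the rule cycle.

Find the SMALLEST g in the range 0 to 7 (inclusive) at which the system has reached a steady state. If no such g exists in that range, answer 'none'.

Gen 0: 00100010111000
Gen 1 (rule 126): 01110111101100
Gen 2 (rule 90): 11010100101110
Gen 3 (rule 126): 11111111111011
Gen 4 (rule 90): 10000000001011
Gen 5 (rule 126): 11000000011111
Gen 6 (rule 90): 11100000110001
Gen 7 (rule 126): 10110001111011
Gen 8 (rule 90): 00111011001011
Gen 9 (rule 126): 01101111111111

Answer: none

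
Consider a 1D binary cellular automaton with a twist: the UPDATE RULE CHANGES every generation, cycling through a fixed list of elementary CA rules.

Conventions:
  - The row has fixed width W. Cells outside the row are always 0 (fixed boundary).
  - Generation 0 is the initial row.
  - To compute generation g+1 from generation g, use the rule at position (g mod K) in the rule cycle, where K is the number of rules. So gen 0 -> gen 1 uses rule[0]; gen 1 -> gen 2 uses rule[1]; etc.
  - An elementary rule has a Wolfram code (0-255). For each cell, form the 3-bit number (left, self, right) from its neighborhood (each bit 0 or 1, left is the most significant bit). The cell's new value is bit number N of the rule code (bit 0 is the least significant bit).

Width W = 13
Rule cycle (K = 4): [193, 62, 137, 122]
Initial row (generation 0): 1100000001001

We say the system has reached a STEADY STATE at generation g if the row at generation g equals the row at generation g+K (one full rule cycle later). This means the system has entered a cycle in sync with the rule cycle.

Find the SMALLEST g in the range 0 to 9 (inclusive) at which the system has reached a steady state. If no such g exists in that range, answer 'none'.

Answer: none

Derivation:
Gen 0: 1100000001001
Gen 1 (rule 193): 0101111100000
Gen 2 (rule 62): 1111000010000
Gen 3 (rule 137): 1110011000111
Gen 4 (rule 122): 1011111101101
Gen 5 (rule 193): 0001111100100
Gen 6 (rule 62): 0011000011110
Gen 7 (rule 137): 1010011011100
Gen 8 (rule 122): 0101111110110
Gen 9 (rule 193): 0000111110010
Gen 10 (rule 62): 0001100001111
Gen 11 (rule 137): 1101001101110
Gen 12 (rule 122): 1110111111011
Gen 13 (rule 193): 0110011111001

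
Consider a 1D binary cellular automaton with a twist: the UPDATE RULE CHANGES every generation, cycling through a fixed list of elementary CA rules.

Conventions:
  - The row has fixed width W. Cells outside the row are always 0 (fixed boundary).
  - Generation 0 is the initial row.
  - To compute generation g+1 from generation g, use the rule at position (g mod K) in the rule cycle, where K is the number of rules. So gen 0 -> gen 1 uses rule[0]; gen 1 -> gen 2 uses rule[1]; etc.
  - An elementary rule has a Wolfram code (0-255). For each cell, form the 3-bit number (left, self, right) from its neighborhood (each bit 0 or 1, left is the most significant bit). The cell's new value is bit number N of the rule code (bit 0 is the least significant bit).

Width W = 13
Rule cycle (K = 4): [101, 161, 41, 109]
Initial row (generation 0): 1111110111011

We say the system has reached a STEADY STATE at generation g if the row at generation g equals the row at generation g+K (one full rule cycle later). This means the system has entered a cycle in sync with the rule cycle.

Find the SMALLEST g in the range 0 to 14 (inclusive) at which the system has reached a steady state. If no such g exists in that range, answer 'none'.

Answer: none

Derivation:
Gen 0: 1111110111011
Gen 1 (rule 101): 0000011001101
Gen 2 (rule 161): 1111000000010
Gen 3 (rule 41): 1000011111000
Gen 4 (rule 109): 1011010001011
Gen 5 (rule 101): 1101110101101
Gen 6 (rule 161): 0010101010010
Gen 7 (rule 41): 1001010100000
Gen 8 (rule 109): 1001111101111
Gen 9 (rule 101): 1000000110001
Gen 10 (rule 161): 0011110000100
Gen 11 (rule 41): 1010000110001
Gen 12 (rule 109): 1110110110101
Gen 13 (rule 101): 0011011011111
Gen 14 (rule 161): 1000100101110
Gen 15 (rule 41): 0010000011000
Gen 16 (rule 109): 1010111011011
Gen 17 (rule 101): 1111001101101
Gen 18 (rule 161): 0110000010010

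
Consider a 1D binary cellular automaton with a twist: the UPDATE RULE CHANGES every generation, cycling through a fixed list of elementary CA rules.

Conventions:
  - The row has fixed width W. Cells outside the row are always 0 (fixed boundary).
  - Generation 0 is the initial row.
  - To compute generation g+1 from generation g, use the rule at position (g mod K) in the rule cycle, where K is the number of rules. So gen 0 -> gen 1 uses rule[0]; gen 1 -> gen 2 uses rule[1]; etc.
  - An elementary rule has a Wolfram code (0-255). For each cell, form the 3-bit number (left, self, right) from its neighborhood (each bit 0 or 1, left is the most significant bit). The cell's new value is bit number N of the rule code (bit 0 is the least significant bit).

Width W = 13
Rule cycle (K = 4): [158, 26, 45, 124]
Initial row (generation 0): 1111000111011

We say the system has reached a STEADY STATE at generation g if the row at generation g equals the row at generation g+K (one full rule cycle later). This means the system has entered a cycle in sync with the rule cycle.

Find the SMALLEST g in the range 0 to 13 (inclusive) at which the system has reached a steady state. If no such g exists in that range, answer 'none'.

Answer: none

Derivation:
Gen 0: 1111000111011
Gen 1 (rule 158): 1110101110010
Gen 2 (rule 26): 1000001001101
Gen 3 (rule 45): 1011101001011
Gen 4 (rule 124): 1110111101111
Gen 5 (rule 158): 1100111001110
Gen 6 (rule 26): 1011100111001
Gen 7 (rule 45): 1110000100001
Gen 8 (rule 124): 1011000110001
Gen 9 (rule 158): 1010101101011
Gen 10 (rule 26): 0000001000010
Gen 11 (rule 45): 1111101011010
Gen 12 (rule 124): 1000111111111
Gen 13 (rule 158): 1101111111110
Gen 14 (rule 26): 1001000000001
Gen 15 (rule 45): 1001011111101
Gen 16 (rule 124): 1101110000111
Gen 17 (rule 158): 1001101001110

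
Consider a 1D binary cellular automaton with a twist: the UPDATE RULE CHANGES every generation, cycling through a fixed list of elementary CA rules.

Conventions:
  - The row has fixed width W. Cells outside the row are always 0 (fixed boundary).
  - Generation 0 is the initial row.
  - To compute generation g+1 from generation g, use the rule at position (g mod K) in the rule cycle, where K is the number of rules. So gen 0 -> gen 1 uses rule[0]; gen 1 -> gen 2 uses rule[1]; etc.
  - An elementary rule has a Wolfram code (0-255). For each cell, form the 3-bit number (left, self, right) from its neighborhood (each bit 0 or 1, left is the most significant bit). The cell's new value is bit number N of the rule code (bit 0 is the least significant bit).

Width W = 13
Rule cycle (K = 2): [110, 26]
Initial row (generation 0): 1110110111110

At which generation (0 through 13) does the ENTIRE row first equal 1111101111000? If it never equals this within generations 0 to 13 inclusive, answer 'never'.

Answer: 9

Derivation:
Gen 0: 1110110111110
Gen 1 (rule 110): 1011111100010
Gen 2 (rule 26): 0010000010101
Gen 3 (rule 110): 0110000111111
Gen 4 (rule 26): 1101001100000
Gen 5 (rule 110): 1111011100000
Gen 6 (rule 26): 1000010010000
Gen 7 (rule 110): 1000110110000
Gen 8 (rule 26): 0101100101000
Gen 9 (rule 110): 1111101111000
Gen 10 (rule 26): 1000001000100
Gen 11 (rule 110): 1000011001100
Gen 12 (rule 26): 0100110111010
Gen 13 (rule 110): 1101111101110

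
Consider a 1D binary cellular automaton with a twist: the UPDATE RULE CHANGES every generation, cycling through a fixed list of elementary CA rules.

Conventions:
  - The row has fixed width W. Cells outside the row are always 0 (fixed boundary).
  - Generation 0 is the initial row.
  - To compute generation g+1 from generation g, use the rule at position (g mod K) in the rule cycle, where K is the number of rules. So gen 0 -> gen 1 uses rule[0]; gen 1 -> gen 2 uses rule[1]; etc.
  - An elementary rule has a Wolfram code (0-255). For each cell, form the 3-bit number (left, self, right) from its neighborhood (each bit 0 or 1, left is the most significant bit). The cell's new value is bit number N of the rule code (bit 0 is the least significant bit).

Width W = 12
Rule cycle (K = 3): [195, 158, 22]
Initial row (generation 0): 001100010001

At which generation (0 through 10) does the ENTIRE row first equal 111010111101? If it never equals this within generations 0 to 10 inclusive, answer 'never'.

Answer: 5

Derivation:
Gen 0: 001100010001
Gen 1 (rule 195): 110101100110
Gen 2 (rule 158): 100101011101
Gen 3 (rule 22): 111101000001
Gen 4 (rule 195): 011100011110
Gen 5 (rule 158): 111010111101
Gen 6 (rule 22): 000010000001
Gen 7 (rule 195): 111100111110
Gen 8 (rule 158): 111011111101
Gen 9 (rule 22): 000000000001
Gen 10 (rule 195): 111111111110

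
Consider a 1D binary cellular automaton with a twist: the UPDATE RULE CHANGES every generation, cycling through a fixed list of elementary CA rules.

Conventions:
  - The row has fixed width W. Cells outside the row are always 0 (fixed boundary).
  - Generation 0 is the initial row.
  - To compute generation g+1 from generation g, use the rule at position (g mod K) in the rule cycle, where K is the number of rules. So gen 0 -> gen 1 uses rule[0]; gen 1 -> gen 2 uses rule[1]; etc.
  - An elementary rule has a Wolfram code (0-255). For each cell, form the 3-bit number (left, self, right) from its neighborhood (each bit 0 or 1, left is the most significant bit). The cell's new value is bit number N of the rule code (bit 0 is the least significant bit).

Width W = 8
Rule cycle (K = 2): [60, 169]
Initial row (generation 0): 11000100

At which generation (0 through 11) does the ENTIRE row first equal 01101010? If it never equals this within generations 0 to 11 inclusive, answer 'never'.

Gen 0: 11000100
Gen 1 (rule 60): 10100110
Gen 2 (rule 169): 01000100
Gen 3 (rule 60): 01100110
Gen 4 (rule 169): 01000100
Gen 5 (rule 60): 01100110
Gen 6 (rule 169): 01000100
Gen 7 (rule 60): 01100110
Gen 8 (rule 169): 01000100
Gen 9 (rule 60): 01100110
Gen 10 (rule 169): 01000100
Gen 11 (rule 60): 01100110

Answer: never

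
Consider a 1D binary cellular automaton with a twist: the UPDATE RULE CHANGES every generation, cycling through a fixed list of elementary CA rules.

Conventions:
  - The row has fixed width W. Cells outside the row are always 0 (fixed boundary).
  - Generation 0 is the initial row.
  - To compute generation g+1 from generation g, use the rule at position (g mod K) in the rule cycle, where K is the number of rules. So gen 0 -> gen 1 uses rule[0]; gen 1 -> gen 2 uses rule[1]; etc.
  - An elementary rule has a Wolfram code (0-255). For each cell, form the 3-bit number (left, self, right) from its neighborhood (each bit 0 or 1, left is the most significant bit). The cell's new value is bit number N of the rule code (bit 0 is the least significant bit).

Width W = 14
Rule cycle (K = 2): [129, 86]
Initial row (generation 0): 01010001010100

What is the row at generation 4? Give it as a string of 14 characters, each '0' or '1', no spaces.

Answer: 00111111001100

Derivation:
Gen 0: 01010001010100
Gen 1 (rule 129): 00000100000001
Gen 2 (rule 86): 00001110000011
Gen 3 (rule 129): 11100100111000
Gen 4 (rule 86): 00111111001100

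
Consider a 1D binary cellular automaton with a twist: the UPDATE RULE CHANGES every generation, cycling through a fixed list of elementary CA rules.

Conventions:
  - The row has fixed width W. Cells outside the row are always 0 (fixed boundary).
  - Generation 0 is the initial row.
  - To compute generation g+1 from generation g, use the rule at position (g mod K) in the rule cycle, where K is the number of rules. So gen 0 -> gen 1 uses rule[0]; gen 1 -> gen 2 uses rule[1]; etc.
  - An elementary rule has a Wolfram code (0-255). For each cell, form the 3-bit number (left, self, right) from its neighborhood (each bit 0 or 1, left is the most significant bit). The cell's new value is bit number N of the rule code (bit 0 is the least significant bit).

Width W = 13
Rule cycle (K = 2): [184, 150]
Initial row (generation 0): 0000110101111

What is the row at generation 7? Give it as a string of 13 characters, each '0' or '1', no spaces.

Gen 0: 0000110101111
Gen 1 (rule 184): 0000101011110
Gen 2 (rule 150): 0001101001101
Gen 3 (rule 184): 0001010101010
Gen 4 (rule 150): 0011010101011
Gen 5 (rule 184): 0010101010110
Gen 6 (rule 150): 0110101010001
Gen 7 (rule 184): 0101010101000

Answer: 0101010101000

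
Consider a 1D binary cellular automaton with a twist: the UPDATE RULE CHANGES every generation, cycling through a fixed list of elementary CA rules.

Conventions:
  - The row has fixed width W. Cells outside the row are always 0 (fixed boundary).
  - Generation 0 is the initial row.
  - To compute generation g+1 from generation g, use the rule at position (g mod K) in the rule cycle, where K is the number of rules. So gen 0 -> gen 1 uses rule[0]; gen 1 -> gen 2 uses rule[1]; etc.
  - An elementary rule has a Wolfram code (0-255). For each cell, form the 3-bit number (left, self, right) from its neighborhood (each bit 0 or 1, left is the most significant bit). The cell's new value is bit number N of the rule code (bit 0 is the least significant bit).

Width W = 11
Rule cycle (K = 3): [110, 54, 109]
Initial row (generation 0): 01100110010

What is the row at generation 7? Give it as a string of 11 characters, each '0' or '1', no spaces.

Gen 0: 01100110010
Gen 1 (rule 110): 11101110110
Gen 2 (rule 54): 00010001001
Gen 3 (rule 109): 11010101001
Gen 4 (rule 110): 11111111011
Gen 5 (rule 54): 00000000100
Gen 6 (rule 109): 11111110101
Gen 7 (rule 110): 10000011111

Answer: 10000011111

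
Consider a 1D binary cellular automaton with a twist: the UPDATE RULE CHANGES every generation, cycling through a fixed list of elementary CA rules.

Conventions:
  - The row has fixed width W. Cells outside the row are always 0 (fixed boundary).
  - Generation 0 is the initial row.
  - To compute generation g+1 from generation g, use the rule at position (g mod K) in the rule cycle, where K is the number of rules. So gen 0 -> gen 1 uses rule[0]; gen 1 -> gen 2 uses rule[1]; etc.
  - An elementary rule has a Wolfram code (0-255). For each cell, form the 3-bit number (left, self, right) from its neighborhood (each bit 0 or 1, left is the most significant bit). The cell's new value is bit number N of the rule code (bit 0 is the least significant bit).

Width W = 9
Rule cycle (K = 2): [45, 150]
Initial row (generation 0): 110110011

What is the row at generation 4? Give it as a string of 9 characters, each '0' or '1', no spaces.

Gen 0: 110110011
Gen 1 (rule 45): 101100010
Gen 2 (rule 150): 100010111
Gen 3 (rule 45): 101011100
Gen 4 (rule 150): 101001010

Answer: 101001010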